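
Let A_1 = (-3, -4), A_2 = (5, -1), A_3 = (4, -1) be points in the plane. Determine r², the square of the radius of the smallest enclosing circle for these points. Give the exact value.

Side lengths²: A_1A_2² = 73, A_1A_3² = 58, A_2A_3² = 1.
Since A_1A_2² = 73 ≥ 58 + 1 = 59, the angle opposite A_1A_2 is not acute, so the smallest enclosing circle has A_1A_2 as diameter.
Centre = midpoint of A_1A_2 = (1, -2.5), r² = 73/4 = 18.25.

18.25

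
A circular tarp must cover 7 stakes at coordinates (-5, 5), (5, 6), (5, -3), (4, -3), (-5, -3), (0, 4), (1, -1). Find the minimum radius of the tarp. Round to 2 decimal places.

6.73

A smallest enclosing disk is always determined by at most three of the input points on its boundary.
The farthest pair is (5, 6)–(-5, -3) with squared distance 181. The circle on this segment as diameter has centre (0, 1.5) and r² = 181/4 = 45.25.
Check (-5, 5): distance² to centre = 37.25 ≤ 45.25, so it lies inside.
All remaining points lie in this disk, and no smaller disk contains both endpoints, so this is the minimum enclosing circle.
r = √(45.25) ≈ 6.73.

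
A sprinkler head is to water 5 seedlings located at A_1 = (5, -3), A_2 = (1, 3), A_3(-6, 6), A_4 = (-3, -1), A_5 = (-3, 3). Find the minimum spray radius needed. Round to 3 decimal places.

The minimum enclosing circle of a finite set is fixed by two of the points (as a diameter) or three (as a circumcircle).
The farthest pair is A_1–A_3 with squared distance 202. The circle on this segment as diameter has centre (-0.5, 1.5) and r² = 202/4 = 50.5.
Check A_2: distance² to centre = 4.5 ≤ 50.5, so it lies inside.
All remaining points lie in this disk, and no smaller disk contains both endpoints, so this is the minimum enclosing circle.
r = √(50.5) ≈ 7.106.

7.106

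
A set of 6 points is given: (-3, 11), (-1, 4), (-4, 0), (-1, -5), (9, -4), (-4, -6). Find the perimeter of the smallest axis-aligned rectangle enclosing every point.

Width = max x − min x = 9 − (-4) = 13.
Height = max y − min y = 11 − (-6) = 17.
Perimeter = 2(13 + 17) = 60.

60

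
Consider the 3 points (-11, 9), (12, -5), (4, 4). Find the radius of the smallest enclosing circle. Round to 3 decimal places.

Call the three points A, B, C in the order given.
Side lengths²: AB² = 725, AC² = 250, BC² = 145.
Since AB² = 725 ≥ 250 + 145 = 395, the angle opposite AB is not acute, so the smallest enclosing circle has AB as diameter.
Centre = midpoint of AB = (0.5, 2), r² = 725/4 = 181.25.
r = √(181.25) ≈ 13.463.

13.463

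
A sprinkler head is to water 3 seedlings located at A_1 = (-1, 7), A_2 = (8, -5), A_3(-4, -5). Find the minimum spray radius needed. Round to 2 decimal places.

7.73

Side lengths²: A_1A_2² = 225, A_1A_3² = 153, A_2A_3² = 144.
Since A_1A_2² = 225 < 153 + 144 = 297, the triangle is acute, so the smallest enclosing circle is the circumcircle.
Circumcentre = (2, -0.125), r² = 59.765625.
r = √(59.765625) ≈ 7.73.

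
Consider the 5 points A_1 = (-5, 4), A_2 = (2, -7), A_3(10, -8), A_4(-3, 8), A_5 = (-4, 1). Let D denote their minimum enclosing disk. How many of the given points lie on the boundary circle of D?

A smallest enclosing disk is always determined by at most three of the input points on its boundary.
The farthest pair is A_3–A_4 with squared distance 425. The circle on this segment as diameter has centre (3.5, 0) and r² = 425/4 = 106.25.
Check A_1: distance² to centre = 88.25 ≤ 106.25, so it lies inside.
All remaining points lie in this disk, and no smaller disk contains both endpoints, so this is the minimum enclosing circle.
The points at distance exactly r from the centre are A_3, A_4 — 2 points.

2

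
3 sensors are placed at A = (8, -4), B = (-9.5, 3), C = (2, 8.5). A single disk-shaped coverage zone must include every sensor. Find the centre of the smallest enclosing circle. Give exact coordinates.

(-0.75, -0.5)

Side lengths²: AB² = 355.25, AC² = 192.25, BC² = 162.5.
Since AB² = 355.25 ≥ 192.25 + 162.5 = 354.75, the angle opposite AB is not acute, so the smallest enclosing circle has AB as diameter.
Centre = midpoint of AB = (-0.75, -0.5), r² = 355.25/4 = 88.8125.
Centre = (-0.75, -0.5).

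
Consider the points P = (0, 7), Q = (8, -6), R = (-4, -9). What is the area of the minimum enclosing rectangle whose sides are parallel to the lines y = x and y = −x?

In coordinates u = x + y, v = x − y the rectangle is axis-aligned; the map (x,y)→(u,v) scales areas by 2.
u-values: 7, 2, -13; range = 7 − (-13) = 20.
v-values: -7, 14, 5; range = 14 − (-7) = 21.
Area = (20 × 21) / 2 = 210.

210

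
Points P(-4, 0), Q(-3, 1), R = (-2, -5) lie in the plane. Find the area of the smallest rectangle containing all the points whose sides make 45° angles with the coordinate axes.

In coordinates u = x + y, v = x − y the rectangle is axis-aligned; the map (x,y)→(u,v) scales areas by 2.
u-values: -4, -2, -7; range = -2 − (-7) = 5.
v-values: -4, -4, 3; range = 3 − (-4) = 7.
Area = (5 × 7) / 2 = 17.5.

17.5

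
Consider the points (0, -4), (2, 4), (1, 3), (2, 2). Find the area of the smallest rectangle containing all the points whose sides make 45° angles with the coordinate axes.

In coordinates u = x + y, v = x − y the rectangle is axis-aligned; the map (x,y)→(u,v) scales areas by 2.
u-values: -4, 6, 4, 4; range = 6 − (-4) = 10.
v-values: 4, -2, -2, 0; range = 4 − (-2) = 6.
Area = (10 × 6) / 2 = 30.

30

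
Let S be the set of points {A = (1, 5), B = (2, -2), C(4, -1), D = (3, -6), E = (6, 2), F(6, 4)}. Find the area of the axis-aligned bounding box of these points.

x ranges over [1, 6], width 5.
y ranges over [-6, 5], height 11.
Area = 5 × 11 = 55.

55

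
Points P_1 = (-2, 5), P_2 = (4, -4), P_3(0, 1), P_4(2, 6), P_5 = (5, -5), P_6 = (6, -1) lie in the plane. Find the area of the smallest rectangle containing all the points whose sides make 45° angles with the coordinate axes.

In coordinates u = x + y, v = x − y the rectangle is axis-aligned; the map (x,y)→(u,v) scales areas by 2.
u-values: 3, 0, 1, 8, 0, 5; range = 8 − 0 = 8.
v-values: -7, 8, -1, -4, 10, 7; range = 10 − (-7) = 17.
Area = (8 × 17) / 2 = 68.

68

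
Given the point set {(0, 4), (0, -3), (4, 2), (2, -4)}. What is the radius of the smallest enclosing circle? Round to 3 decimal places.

4.123

The minimum enclosing circle of a finite set is fixed by two of the points (as a diameter) or three (as a circumcircle).
The farthest pair is (0, 4)–(2, -4) with squared distance 68. The circle on this segment as diameter has centre (1, 0) and r² = 68/4 = 17.
Check (0, -3): distance² to centre = 10 ≤ 17, so it lies inside.
All remaining points lie in this disk, and no smaller disk contains both endpoints, so this is the minimum enclosing circle.
r = √17 ≈ 4.123.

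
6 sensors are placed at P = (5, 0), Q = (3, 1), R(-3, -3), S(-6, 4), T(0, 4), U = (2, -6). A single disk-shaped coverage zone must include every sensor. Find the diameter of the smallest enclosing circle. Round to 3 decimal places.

12.891

The minimum enclosing circle is determined by three boundary points: P, S, U.
Their circumcentre is (-37/26, -7/13) with r² = 28085/676.
The farthest remaining point T is at distance² 15293/676 ≤ 28085/676.
Diameter = 2r = 2√(28085/676) ≈ 12.891.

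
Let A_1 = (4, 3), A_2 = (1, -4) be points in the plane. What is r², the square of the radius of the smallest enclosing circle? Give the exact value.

14.5

The smallest circle enclosing two points has them as diameter endpoints.
Centre = midpoint = (2.5, -0.5); r² = |A_1A_2|²/4 = 58/4 = 14.5.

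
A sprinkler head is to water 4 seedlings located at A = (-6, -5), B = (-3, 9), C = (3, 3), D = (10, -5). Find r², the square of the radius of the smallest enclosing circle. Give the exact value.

A smallest enclosing disk is always determined by at most three of the input points on its boundary.
The minimum enclosing circle is determined by three boundary points: A, B, D.
Their circumcentre is (2, 17/28) with r² = 74825/784.
The farthest remaining point C is at distance² 5273/784 ≤ 74825/784.

74825/784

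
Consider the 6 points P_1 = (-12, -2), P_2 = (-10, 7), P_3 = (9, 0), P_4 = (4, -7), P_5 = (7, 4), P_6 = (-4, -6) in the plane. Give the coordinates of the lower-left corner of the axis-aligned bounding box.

(-12, -7)

x-range [-12, 9], y-range [-7, 7].
The lower-left corner is (-12, -7).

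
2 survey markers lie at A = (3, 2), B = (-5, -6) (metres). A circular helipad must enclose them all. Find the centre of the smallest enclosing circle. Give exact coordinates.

(-1, -2)

The smallest circle enclosing two points has them as diameter endpoints.
Centre = midpoint = (-1, -2); r² = |AB|²/4 = 128/4 = 32.
Centre = (-1, -2).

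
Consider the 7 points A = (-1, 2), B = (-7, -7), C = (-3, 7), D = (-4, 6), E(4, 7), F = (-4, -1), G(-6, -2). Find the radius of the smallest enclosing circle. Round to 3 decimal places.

8.902

By Welzl's lemma the MEC is supported by two points (diametrically opposite) or three points (on a circumcircle).
The farthest pair is B–E with squared distance 317. The circle on this segment as diameter has centre (-1.5, 0) and r² = 317/4 = 79.25.
Check A: distance² to centre = 4.25 ≤ 79.25, so it lies inside.
All remaining points lie in this disk, and no smaller disk contains both endpoints, so this is the minimum enclosing circle.
r = √(79.25) ≈ 8.902.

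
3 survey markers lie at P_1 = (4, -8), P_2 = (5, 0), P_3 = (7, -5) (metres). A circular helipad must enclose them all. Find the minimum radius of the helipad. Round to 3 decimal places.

4.031

Side lengths²: P_1P_2² = 65, P_1P_3² = 18, P_2P_3² = 29.
Since P_1P_2² = 65 ≥ 29 + 18 = 47, the angle opposite P_1P_2 is not acute, so the smallest enclosing circle has P_1P_2 as diameter.
Centre = midpoint of P_1P_2 = (4.5, -4), r² = 65/4 = 16.25.
r = √(16.25) ≈ 4.031.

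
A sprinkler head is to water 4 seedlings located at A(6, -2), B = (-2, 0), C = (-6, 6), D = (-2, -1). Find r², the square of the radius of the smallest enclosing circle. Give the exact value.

52

The farthest pair is A–C with squared distance 208. The circle on this segment as diameter has centre (0, 2) and r² = 208/4 = 52.
Check B: distance² to centre = 8 ≤ 52, so it lies inside.
All remaining points lie in this disk, and no smaller disk contains both endpoints, so this is the minimum enclosing circle.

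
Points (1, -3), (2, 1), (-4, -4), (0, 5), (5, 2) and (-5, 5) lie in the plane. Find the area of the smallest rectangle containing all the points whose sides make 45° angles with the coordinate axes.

105

In coordinates u = x + y, v = x − y the rectangle is axis-aligned; the map (x,y)→(u,v) scales areas by 2.
u-values: -2, 3, -8, 5, 7, 0; range = 7 − (-8) = 15.
v-values: 4, 1, 0, -5, 3, -10; range = 4 − (-10) = 14.
Area = (15 × 14) / 2 = 105.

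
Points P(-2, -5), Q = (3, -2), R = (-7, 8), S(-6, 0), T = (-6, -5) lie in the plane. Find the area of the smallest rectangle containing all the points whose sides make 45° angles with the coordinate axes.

In coordinates u = x + y, v = x − y the rectangle is axis-aligned; the map (x,y)→(u,v) scales areas by 2.
u-values: -7, 1, 1, -6, -11; range = 1 − (-11) = 12.
v-values: 3, 5, -15, -6, -1; range = 5 − (-15) = 20.
Area = (12 × 20) / 2 = 120.

120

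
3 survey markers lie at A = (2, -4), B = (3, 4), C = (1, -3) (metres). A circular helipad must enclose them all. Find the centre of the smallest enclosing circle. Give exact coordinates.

(2.5, 0)

Side lengths²: AB² = 65, AC² = 2, BC² = 53.
Since AB² = 65 ≥ 53 + 2 = 55, the angle opposite AB is not acute, so the smallest enclosing circle has AB as diameter.
Centre = midpoint of AB = (2.5, 0), r² = 65/4 = 16.25.
Centre = (2.5, 0).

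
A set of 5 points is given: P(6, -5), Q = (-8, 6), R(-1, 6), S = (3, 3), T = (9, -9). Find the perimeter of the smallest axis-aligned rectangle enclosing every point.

64

Width = max x − min x = 9 − (-8) = 17.
Height = max y − min y = 6 − (-9) = 15.
Perimeter = 2(17 + 15) = 64.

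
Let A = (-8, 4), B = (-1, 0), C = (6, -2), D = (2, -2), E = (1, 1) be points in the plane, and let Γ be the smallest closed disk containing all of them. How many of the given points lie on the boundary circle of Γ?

2

A smallest enclosing disk is always determined by at most three of the input points on its boundary.
The farthest pair is A–C with squared distance 232. The circle on this segment as diameter has centre (-1, 1) and r² = 232/4 = 58.
Check B: distance² to centre = 1 ≤ 58, so it lies inside.
All remaining points lie in this disk, and no smaller disk contains both endpoints, so this is the minimum enclosing circle.
The points at distance exactly r from the centre are A, C — 2 points.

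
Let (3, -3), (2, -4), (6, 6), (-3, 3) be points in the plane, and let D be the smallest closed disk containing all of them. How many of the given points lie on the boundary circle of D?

By Welzl's lemma the MEC is supported by two points (diametrically opposite) or three points (on a circumcircle).
The minimum enclosing circle is determined by three boundary points: (2, -4), (6, 6), (-3, 3).
Their circumcentre is (32/13, 21/13) with r² = 5365/169.
The farthest remaining point (3, -3) is at distance² 3649/169 ≤ 5365/169.
The points at distance exactly r from the centre are (2, -4), (6, 6), (-3, 3) — 3 points.

3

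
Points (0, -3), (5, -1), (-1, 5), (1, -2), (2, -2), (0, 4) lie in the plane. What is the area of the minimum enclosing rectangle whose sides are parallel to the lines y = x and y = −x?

42

In coordinates u = x + y, v = x − y the rectangle is axis-aligned; the map (x,y)→(u,v) scales areas by 2.
u-values: -3, 4, 4, -1, 0, 4; range = 4 − (-3) = 7.
v-values: 3, 6, -6, 3, 4, -4; range = 6 − (-6) = 12.
Area = (7 × 12) / 2 = 42.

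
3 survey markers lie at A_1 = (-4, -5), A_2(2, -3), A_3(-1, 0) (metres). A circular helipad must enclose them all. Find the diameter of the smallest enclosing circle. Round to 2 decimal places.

Side lengths²: A_1A_2² = 40, A_1A_3² = 34, A_2A_3² = 18.
Since A_1A_2² = 40 < 34 + 18 = 52, the triangle is acute, so the smallest enclosing circle is the circumcircle.
Circumcentre = (-1.25, -3.25), r² = 10.625.
Diameter = 2r = 2√(10.625) ≈ 6.52.

6.52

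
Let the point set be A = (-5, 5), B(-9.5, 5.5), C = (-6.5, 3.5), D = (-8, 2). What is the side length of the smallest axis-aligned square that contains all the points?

The bounding box has width 4.5 and height 3.5.
An axis-aligned square enclosing the set must have side ≥ max(width, height).
So the minimum side is max(4.5, 3.5) = 4.5.

4.5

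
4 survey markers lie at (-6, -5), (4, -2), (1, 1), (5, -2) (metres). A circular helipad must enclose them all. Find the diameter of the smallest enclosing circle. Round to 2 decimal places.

A smallest enclosing disk is always determined by at most three of the input points on its boundary.
The farthest pair is (-6, -5)–(5, -2) with squared distance 130. The circle on this segment as diameter has centre (-0.5, -3.5) and r² = 130/4 = 32.5.
Check (4, -2): distance² to centre = 22.5 ≤ 32.5, so it lies inside.
All remaining points lie in this disk, and no smaller disk contains both endpoints, so this is the minimum enclosing circle.
Diameter = 2r = 2√(32.5) ≈ 11.40.

11.40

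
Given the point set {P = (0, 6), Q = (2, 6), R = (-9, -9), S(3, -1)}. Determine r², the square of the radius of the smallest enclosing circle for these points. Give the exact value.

The minimum enclosing circle of a finite set is fixed by two of the points (as a diameter) or three (as a circumcircle).
The farthest pair is Q–R with squared distance 346. The circle on this segment as diameter has centre (-3.5, -1.5) and r² = 346/4 = 86.5.
Check P: distance² to centre = 68.5 ≤ 86.5, so it lies inside.
All remaining points lie in this disk, and no smaller disk contains both endpoints, so this is the minimum enclosing circle.

86.5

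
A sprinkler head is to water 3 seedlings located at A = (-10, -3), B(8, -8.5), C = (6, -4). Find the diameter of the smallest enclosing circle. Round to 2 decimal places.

18.82

Side lengths²: AB² = 354.25, AC² = 257, BC² = 24.25.
Since AB² = 354.25 ≥ 257 + 24.25 = 281.25, the angle opposite AB is not acute, so the smallest enclosing circle has AB as diameter.
Centre = midpoint of AB = (-1, -5.75), r² = 354.25/4 = 88.5625.
Diameter = 2r = 2√(88.5625) ≈ 18.82.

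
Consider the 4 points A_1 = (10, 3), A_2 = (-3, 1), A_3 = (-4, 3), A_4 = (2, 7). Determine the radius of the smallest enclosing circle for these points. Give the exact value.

7

A smallest enclosing disk is always determined by at most three of the input points on its boundary.
The farthest pair is A_1–A_3 with squared distance 196. The circle on this segment as diameter has centre (3, 3) and r² = 196/4 = 49.
Check A_2: distance² to centre = 40 ≤ 49, so it lies inside.
All remaining points lie in this disk, and no smaller disk contains both endpoints, so this is the minimum enclosing circle.
r = √49 = 7.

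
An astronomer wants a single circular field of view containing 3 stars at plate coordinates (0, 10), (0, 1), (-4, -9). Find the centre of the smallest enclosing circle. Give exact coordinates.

Call the three points A, B, C in the order given.
Side lengths²: AB² = 81, AC² = 377, BC² = 116.
Since AC² = 377 ≥ 116 + 81 = 197, the angle opposite AC is not acute, so the smallest enclosing circle has AC as diameter.
Centre = midpoint of AC = (-2, 0.5), r² = 377/4 = 94.25.
Centre = (-2, 0.5).

(-2, 0.5)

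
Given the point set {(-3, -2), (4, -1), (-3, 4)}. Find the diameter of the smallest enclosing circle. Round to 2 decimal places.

8.69

Call the three points A, B, C in the order given.
Side lengths²: AB² = 50, AC² = 36, BC² = 74.
Since BC² = 74 < 50 + 36 = 86, the triangle is acute, so the smallest enclosing circle is the circumcircle.
Circumcentre = (1/7, 1), r² = 925/49.
Diameter = 2r = 2√(925/49) ≈ 8.69.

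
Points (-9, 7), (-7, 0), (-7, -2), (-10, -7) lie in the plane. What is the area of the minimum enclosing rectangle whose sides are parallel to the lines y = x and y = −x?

In coordinates u = x + y, v = x − y the rectangle is axis-aligned; the map (x,y)→(u,v) scales areas by 2.
u-values: -2, -7, -9, -17; range = -2 − (-17) = 15.
v-values: -16, -7, -5, -3; range = -3 − (-16) = 13.
Area = (15 × 13) / 2 = 97.5.

97.5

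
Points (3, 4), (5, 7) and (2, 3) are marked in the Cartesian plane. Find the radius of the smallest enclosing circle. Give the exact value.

Call the three points A, B, C in the order given.
Side lengths²: AB² = 13, AC² = 2, BC² = 25.
Since BC² = 25 ≥ 13 + 2 = 15, the angle opposite BC is not acute, so the smallest enclosing circle has BC as diameter.
Centre = midpoint of BC = (3.5, 5), r² = 25/4 = 6.25.
r = √(6.25) = 2.5.

2.5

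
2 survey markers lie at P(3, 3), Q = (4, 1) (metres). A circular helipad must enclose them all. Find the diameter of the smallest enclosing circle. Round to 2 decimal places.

The smallest circle enclosing two points has them as diameter endpoints.
Centre = midpoint = (3.5, 2); r² = |PQ|²/4 = 5/4 = 1.25.
Diameter = 2r = 2√(1.25) ≈ 2.24.

2.24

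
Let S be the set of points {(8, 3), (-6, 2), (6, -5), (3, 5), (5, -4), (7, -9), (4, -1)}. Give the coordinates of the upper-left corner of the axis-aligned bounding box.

x-range [-6, 8], y-range [-9, 5].
The upper-left corner is (-6, 5).

(-6, 5)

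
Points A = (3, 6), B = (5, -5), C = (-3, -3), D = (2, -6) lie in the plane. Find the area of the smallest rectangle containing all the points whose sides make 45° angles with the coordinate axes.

In coordinates u = x + y, v = x − y the rectangle is axis-aligned; the map (x,y)→(u,v) scales areas by 2.
u-values: 9, 0, -6, -4; range = 9 − (-6) = 15.
v-values: -3, 10, 0, 8; range = 10 − (-3) = 13.
Area = (15 × 13) / 2 = 97.5.

97.5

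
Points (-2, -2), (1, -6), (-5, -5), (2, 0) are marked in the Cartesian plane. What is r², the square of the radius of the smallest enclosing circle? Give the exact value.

By Welzl's lemma the MEC is supported by two points (diametrically opposite) or three points (on a circumcircle).
The farthest pair is (-5, -5)–(2, 0) with squared distance 74. The circle on this segment as diameter has centre (-1.5, -2.5) and r² = 74/4 = 18.5.
Check (-2, -2): distance² to centre = 0.5 ≤ 18.5, so it lies inside.
All remaining points lie in this disk, and no smaller disk contains both endpoints, so this is the minimum enclosing circle.

18.5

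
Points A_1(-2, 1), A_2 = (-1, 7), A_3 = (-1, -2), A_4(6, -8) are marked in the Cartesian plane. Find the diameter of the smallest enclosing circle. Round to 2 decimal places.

By Welzl's lemma the MEC is supported by two points (diametrically opposite) or three points (on a circumcircle).
The farthest pair is A_2–A_4 with squared distance 274. The circle on this segment as diameter has centre (2.5, -0.5) and r² = 274/4 = 68.5.
Check A_1: distance² to centre = 22.5 ≤ 68.5, so it lies inside.
All remaining points lie in this disk, and no smaller disk contains both endpoints, so this is the minimum enclosing circle.
Diameter = 2r = 2√(68.5) ≈ 16.55.

16.55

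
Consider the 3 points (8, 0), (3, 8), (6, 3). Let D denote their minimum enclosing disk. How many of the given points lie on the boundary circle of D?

Call the three points A, B, C in the order given.
Side lengths²: AB² = 89, AC² = 13, BC² = 34.
Since AB² = 89 ≥ 34 + 13 = 47, the angle opposite AB is not acute, so the smallest enclosing circle has AB as diameter.
Centre = midpoint of AB = (5.5, 4), r² = 89/4 = 22.25.
The points at distance exactly r from the centre are (8, 0), (3, 8) — 2 points.

2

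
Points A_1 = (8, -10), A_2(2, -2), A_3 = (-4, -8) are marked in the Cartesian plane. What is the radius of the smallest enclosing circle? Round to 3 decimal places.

Side lengths²: A_1A_2² = 100, A_1A_3² = 148, A_2A_3² = 72.
Since A_1A_3² = 148 < 100 + 72 = 172, the triangle is acute, so the smallest enclosing circle is the circumcircle.
Circumcentre = (15/7, -57/7), r² = 1850/49.
r = √(1850/49) ≈ 6.145.

6.145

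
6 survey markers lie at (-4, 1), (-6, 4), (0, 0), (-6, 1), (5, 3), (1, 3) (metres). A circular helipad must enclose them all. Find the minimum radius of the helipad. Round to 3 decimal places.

The minimum enclosing circle is determined by three boundary points: (-6, 4), (-6, 1), (5, 3).
Their circumcentre is (-13/22, 2.5) with r² = 7625/242.
The farthest remaining point (-4, 1) is at distance² 3357/242 ≤ 7625/242.
r = √(7625/242) ≈ 5.613.

5.613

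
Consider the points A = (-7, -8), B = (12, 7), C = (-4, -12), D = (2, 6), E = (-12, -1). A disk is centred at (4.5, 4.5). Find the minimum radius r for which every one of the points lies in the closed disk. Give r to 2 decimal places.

The required radius is the distance from (4.5, 4.5) to the farthest point.
Squared distances: 288.5, 62.5, 344.5, 8.5, 302.5.
Maximum is 344.5, attained at C.
r = √(344.5) ≈ 18.56.

18.56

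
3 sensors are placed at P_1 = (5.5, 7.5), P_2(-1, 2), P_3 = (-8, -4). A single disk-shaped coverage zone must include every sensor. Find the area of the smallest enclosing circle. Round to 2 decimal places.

247.01

Side lengths²: P_1P_2² = 72.5, P_1P_3² = 314.5, P_2P_3² = 85.
Since P_1P_3² = 314.5 ≥ 85 + 72.5 = 157.5, the angle opposite P_1P_3 is not acute, so the smallest enclosing circle has P_1P_3 as diameter.
Centre = midpoint of P_1P_3 = (-1.25, 1.75), r² = 314.5/4 = 78.625.
Area = π·r² = π·78.625 ≈ 247.01.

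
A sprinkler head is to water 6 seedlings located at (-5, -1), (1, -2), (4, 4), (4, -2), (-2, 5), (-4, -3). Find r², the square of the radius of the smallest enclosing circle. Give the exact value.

28.25

The minimum enclosing circle of a finite set is fixed by two of the points (as a diameter) or three (as a circumcircle).
The farthest pair is (4, 4)–(-4, -3) with squared distance 113. The circle on this segment as diameter has centre (0, 0.5) and r² = 113/4 = 28.25.
Check (-5, -1): distance² to centre = 27.25 ≤ 28.25, so it lies inside.
All remaining points lie in this disk, and no smaller disk contains both endpoints, so this is the minimum enclosing circle.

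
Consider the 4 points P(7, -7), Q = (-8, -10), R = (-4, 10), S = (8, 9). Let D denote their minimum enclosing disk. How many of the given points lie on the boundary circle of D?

The minimum enclosing circle of a finite set is fixed by two of the points (as a diameter) or three (as a circumcircle).
The farthest pair is Q–S with squared distance 617. The circle on this segment as diameter has centre (0, -0.5) and r² = 617/4 = 154.25.
Check P: distance² to centre = 91.25 ≤ 154.25, so it lies inside.
All remaining points lie in this disk, and no smaller disk contains both endpoints, so this is the minimum enclosing circle.
The points at distance exactly r from the centre are Q, S — 2 points.

2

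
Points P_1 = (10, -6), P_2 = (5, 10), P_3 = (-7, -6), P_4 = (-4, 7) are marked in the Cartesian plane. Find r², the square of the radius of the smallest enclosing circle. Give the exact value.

109.765625

By Welzl's lemma the MEC is supported by two points (diametrically opposite) or three points (on a circumcircle).
The minimum enclosing circle is determined by three boundary points: P_1, P_2, P_3.
Their circumcentre is (1.5, 0.125) with r² = 109.765625.
The farthest remaining point P_4 is at distance² 77.515625 ≤ 109.765625.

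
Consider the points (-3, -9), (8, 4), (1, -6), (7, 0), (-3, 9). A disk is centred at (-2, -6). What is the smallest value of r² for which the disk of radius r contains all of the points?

226

The required radius is the distance from (-2, -6) to the farthest point.
Squared distances: 10, 200, 9, 117, 226.
Maximum is 226, attained at (-3, 9).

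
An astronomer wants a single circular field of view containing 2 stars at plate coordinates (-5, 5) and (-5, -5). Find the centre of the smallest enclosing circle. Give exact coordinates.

The smallest circle enclosing two points has them as diameter endpoints.
Centre = midpoint = (-5, 0); r² = |(-5, 5)−(-5, -5)|²/4 = 100/4 = 25.
Centre = (-5, 0).

(-5, 0)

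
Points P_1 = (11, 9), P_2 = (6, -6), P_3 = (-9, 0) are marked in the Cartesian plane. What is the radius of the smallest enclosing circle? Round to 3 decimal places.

Side lengths²: P_1P_2² = 250, P_1P_3² = 481, P_2P_3² = 261.
Since P_1P_3² = 481 < 261 + 250 = 511, the triangle is acute, so the smallest enclosing circle is the circumcircle.
Circumcentre = (43/34, 133/34), r² = 69745/578.
r = √(69745/578) ≈ 10.985.

10.985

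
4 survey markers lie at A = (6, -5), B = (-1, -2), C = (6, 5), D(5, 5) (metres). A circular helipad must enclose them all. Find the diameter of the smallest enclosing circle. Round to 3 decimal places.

The minimum enclosing circle of a finite set is fixed by two of the points (as a diameter) or three (as a circumcircle).
The minimum enclosing circle is determined by three boundary points: A, B, C.
Their circumcentre is (4, 0) with r² = 29.
The farthest remaining point D is at distance² 26 ≤ 29.
Diameter = 2r = 2√29 ≈ 10.770.

10.770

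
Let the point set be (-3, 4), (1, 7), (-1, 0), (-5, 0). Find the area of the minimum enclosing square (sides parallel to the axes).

The bounding box has width 6 and height 7.
An axis-aligned square enclosing the set must have side ≥ max(width, height).
So the minimum side is max(6, 7) = 7.
Area = 7² = 49.

49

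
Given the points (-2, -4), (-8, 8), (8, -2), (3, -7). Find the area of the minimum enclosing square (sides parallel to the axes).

The bounding box has width 16 and height 15.
An axis-aligned square enclosing the set must have side ≥ max(width, height).
So the minimum side is max(16, 15) = 16.
Area = 16² = 256.

256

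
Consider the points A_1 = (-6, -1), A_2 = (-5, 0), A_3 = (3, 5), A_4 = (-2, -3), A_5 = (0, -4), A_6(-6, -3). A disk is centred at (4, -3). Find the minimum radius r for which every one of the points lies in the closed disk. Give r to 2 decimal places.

The required radius is the distance from (4, -3) to the farthest point.
Squared distances: 104, 90, 65, 36, 17, 100.
Maximum is 104, attained at A_1.
r = √104 ≈ 10.20.

10.20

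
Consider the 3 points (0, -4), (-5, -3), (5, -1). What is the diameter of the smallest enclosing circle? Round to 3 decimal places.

Call the three points A, B, C in the order given.
Side lengths²: AB² = 26, AC² = 34, BC² = 104.
Since BC² = 104 ≥ 34 + 26 = 60, the angle opposite BC is not acute, so the smallest enclosing circle has BC as diameter.
Centre = midpoint of BC = (0, -2), r² = 104/4 = 26.
Diameter = 2r = 2√26 ≈ 10.198.

10.198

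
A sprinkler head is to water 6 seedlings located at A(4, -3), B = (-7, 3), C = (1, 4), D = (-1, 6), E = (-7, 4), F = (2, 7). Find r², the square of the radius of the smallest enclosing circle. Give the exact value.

The minimum enclosing circle is determined by three boundary points: A, E, F.
Their circumcentre is (-1.0625, 1.1875) with r² = 43.1640625.
The farthest remaining point B is at distance² 38.5390625 ≤ 43.1640625.

43.1640625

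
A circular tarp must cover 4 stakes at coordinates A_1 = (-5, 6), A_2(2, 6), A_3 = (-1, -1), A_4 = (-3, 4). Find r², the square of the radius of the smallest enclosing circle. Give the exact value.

The minimum enclosing circle is determined by three boundary points: A_1, A_2, A_3.
Their circumcentre is (-1.5, 47/14) with r² = 1885/98.
The farthest remaining point A_4 is at distance² 261/98 ≤ 1885/98.

1885/98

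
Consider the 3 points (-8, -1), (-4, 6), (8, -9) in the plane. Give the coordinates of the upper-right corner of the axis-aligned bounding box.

(8, 6)

x-range [-8, 8], y-range [-9, 6].
The upper-right corner is (8, 6).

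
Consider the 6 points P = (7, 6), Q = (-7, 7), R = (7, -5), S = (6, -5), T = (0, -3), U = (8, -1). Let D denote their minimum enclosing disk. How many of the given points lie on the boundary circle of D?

2

The minimum enclosing circle of a finite set is fixed by two of the points (as a diameter) or three (as a circumcircle).
The farthest pair is Q–R with squared distance 340. The circle on this segment as diameter has centre (0, 1) and r² = 340/4 = 85.
Check P: distance² to centre = 74 ≤ 85, so it lies inside.
All remaining points lie in this disk, and no smaller disk contains both endpoints, so this is the minimum enclosing circle.
The points at distance exactly r from the centre are Q, R — 2 points.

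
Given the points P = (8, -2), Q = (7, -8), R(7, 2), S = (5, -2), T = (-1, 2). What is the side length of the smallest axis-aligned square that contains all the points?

The bounding box has width 9 and height 10.
An axis-aligned square enclosing the set must have side ≥ max(width, height).
So the minimum side is max(9, 10) = 10.

10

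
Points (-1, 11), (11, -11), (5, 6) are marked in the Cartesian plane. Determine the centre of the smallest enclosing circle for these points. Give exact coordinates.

Call the three points A, B, C in the order given.
Side lengths²: AB² = 628, AC² = 61, BC² = 325.
Since AB² = 628 ≥ 325 + 61 = 386, the angle opposite AB is not acute, so the smallest enclosing circle has AB as diameter.
Centre = midpoint of AB = (5, 0), r² = 628/4 = 157.
Centre = (5, 0).

(5, 0)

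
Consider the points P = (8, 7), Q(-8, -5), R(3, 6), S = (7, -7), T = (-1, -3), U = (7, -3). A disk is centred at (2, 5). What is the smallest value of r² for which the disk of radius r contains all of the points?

The required radius is the distance from (2, 5) to the farthest point.
Squared distances: 40, 200, 2, 169, 73, 89.
Maximum is 200, attained at Q.

200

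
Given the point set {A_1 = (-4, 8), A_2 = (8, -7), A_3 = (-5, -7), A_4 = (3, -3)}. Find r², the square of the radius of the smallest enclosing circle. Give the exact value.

A smallest enclosing disk is always determined by at most three of the input points on its boundary.
The minimum enclosing circle is determined by three boundary points: A_1, A_2, A_3.
Their circumcentre is (1.5, 0.1) with r² = 92.66.
The farthest remaining point A_4 is at distance² 11.86 ≤ 92.66.

92.66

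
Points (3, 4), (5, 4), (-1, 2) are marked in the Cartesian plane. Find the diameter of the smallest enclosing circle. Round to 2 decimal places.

6.32

Call the three points A, B, C in the order given.
Side lengths²: AB² = 4, AC² = 20, BC² = 40.
Since BC² = 40 ≥ 20 + 4 = 24, the angle opposite BC is not acute, so the smallest enclosing circle has BC as diameter.
Centre = midpoint of BC = (2, 3), r² = 40/4 = 10.
Diameter = 2r = 2√10 ≈ 6.32.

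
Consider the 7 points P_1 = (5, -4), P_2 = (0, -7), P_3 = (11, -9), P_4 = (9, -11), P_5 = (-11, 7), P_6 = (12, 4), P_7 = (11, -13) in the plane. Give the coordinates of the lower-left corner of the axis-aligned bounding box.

(-11, -13)

x-range [-11, 12], y-range [-13, 7].
The lower-left corner is (-11, -13).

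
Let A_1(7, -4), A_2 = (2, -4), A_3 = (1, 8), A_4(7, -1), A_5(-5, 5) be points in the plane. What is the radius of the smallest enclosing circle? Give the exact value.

The minimum enclosing circle of a finite set is fixed by two of the points (as a diameter) or three (as a circumcircle).
The farthest pair is A_1–A_5 with squared distance 225. The circle on this segment as diameter has centre (1, 0.5) and r² = 225/4 = 56.25.
Check A_2: distance² to centre = 21.25 ≤ 56.25, so it lies inside.
All remaining points lie in this disk, and no smaller disk contains both endpoints, so this is the minimum enclosing circle.
r = √(56.25) = 7.5.

7.5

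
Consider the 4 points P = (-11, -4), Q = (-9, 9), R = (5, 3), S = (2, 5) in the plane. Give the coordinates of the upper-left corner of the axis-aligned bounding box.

x-range [-11, 5], y-range [-4, 9].
The upper-left corner is (-11, 9).

(-11, 9)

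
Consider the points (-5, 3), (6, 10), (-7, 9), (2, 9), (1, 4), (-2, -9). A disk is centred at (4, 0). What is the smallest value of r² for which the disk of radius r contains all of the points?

The required radius is the distance from (4, 0) to the farthest point.
Squared distances: 90, 104, 202, 85, 25, 117.
Maximum is 202, attained at (-7, 9).

202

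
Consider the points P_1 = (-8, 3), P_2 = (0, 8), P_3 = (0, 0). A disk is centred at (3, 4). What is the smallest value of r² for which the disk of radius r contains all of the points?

The required radius is the distance from (3, 4) to the farthest point.
Squared distances: 122, 25, 25.
Maximum is 122, attained at P_1.

122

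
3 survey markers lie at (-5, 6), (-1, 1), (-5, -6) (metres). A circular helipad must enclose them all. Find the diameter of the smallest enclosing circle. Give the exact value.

12

Call the three points A, B, C in the order given.
Side lengths²: AB² = 41, AC² = 144, BC² = 65.
Since AC² = 144 ≥ 65 + 41 = 106, the angle opposite AC is not acute, so the smallest enclosing circle has AC as diameter.
Centre = midpoint of AC = (-5, 0), r² = 144/4 = 36.
Diameter = 2r = 2√36 = 12.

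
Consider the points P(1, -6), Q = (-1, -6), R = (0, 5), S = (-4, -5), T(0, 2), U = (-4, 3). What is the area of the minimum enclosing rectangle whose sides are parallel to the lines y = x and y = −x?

In coordinates u = x + y, v = x − y the rectangle is axis-aligned; the map (x,y)→(u,v) scales areas by 2.
u-values: -5, -7, 5, -9, 2, -1; range = 5 − (-9) = 14.
v-values: 7, 5, -5, 1, -2, -7; range = 7 − (-7) = 14.
Area = (14 × 14) / 2 = 98.

98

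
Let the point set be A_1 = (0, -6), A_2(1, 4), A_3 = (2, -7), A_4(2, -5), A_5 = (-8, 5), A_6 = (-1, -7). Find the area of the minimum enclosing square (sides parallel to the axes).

The bounding box has width 10 and height 12.
An axis-aligned square enclosing the set must have side ≥ max(width, height).
So the minimum side is max(10, 12) = 12.
Area = 12² = 144.

144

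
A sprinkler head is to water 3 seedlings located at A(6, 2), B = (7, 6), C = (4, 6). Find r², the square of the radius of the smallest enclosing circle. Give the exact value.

Side lengths²: AB² = 17, AC² = 20, BC² = 9.
Since AC² = 20 < 17 + 9 = 26, the triangle is acute, so the smallest enclosing circle is the circumcircle.
Circumcentre = (5.5, 4.25), r² = 5.3125.

5.3125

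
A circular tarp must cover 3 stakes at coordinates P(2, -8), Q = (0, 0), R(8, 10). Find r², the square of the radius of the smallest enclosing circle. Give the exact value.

90

Side lengths²: PQ² = 68, PR² = 360, QR² = 164.
Since PR² = 360 ≥ 164 + 68 = 232, the angle opposite PR is not acute, so the smallest enclosing circle has PR as diameter.
Centre = midpoint of PR = (5, 1), r² = 360/4 = 90.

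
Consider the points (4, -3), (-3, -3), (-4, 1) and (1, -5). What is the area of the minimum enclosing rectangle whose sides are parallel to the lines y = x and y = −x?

42

In coordinates u = x + y, v = x − y the rectangle is axis-aligned; the map (x,y)→(u,v) scales areas by 2.
u-values: 1, -6, -3, -4; range = 1 − (-6) = 7.
v-values: 7, 0, -5, 6; range = 7 − (-5) = 12.
Area = (7 × 12) / 2 = 42.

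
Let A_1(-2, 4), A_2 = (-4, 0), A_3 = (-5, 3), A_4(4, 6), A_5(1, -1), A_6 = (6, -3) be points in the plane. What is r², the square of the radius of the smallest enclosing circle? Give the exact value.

A smallest enclosing disk is always determined by at most three of the input points on its boundary.
The minimum enclosing circle is determined by three boundary points: A_3, A_4, A_6.
Their circumcentre is (47/58, 33/58) with r² = 66725/1682.
The farthest remaining point A_2 is at distance² 39465/1682 ≤ 66725/1682.

66725/1682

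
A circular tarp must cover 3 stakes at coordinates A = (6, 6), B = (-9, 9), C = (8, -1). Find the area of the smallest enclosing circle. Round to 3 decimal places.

305.520

Side lengths²: AB² = 234, AC² = 53, BC² = 389.
Since BC² = 389 ≥ 234 + 53 = 287, the angle opposite BC is not acute, so the smallest enclosing circle has BC as diameter.
Centre = midpoint of BC = (-0.5, 4), r² = 389/4 = 97.25.
Area = π·r² = π·97.25 ≈ 305.520.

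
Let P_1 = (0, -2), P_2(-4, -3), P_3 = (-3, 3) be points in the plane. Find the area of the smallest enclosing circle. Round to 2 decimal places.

31.75

Side lengths²: P_1P_2² = 17, P_1P_3² = 34, P_2P_3² = 37.
Since P_2P_3² = 37 < 34 + 17 = 51, the triangle is acute, so the smallest enclosing circle is the circumcircle.
Circumcentre = (-119/46, -7/46), r² = 10693/1058.
Area = π·r² = π·10693/1058 ≈ 31.75.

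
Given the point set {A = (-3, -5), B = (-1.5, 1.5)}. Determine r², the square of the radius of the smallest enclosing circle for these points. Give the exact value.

The smallest circle enclosing two points has them as diameter endpoints.
Centre = midpoint = (-2.25, -1.75); r² = |AB|²/4 = 44.5/4 = 11.125.

11.125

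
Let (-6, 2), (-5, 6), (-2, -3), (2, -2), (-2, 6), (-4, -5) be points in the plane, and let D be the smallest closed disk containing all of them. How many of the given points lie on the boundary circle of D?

A smallest enclosing disk is always determined by at most three of the input points on its boundary.
The minimum enclosing circle is determined by three boundary points: (-5, 6), (2, -2), (-4, -5).
Their circumcentre is (-141/46, 29/46) with r² = 34465/1058.
The farthest remaining point (-2, 6) is at distance² 31705/1058 ≤ 34465/1058.
The points at distance exactly r from the centre are (-5, 6), (2, -2), (-4, -5) — 3 points.

3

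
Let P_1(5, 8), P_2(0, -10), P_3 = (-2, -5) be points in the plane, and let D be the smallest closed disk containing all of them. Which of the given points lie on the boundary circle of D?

Side lengths²: P_1P_2² = 349, P_1P_3² = 218, P_2P_3² = 29.
Since P_1P_2² = 349 ≥ 218 + 29 = 247, the angle opposite P_1P_2 is not acute, so the smallest enclosing circle has P_1P_2 as diameter.
Centre = midpoint of P_1P_2 = (2.5, -1), r² = 349/4 = 87.25.
The points at distance exactly r from the centre are P_1, P_2 — 2 points.

P_1, P_2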